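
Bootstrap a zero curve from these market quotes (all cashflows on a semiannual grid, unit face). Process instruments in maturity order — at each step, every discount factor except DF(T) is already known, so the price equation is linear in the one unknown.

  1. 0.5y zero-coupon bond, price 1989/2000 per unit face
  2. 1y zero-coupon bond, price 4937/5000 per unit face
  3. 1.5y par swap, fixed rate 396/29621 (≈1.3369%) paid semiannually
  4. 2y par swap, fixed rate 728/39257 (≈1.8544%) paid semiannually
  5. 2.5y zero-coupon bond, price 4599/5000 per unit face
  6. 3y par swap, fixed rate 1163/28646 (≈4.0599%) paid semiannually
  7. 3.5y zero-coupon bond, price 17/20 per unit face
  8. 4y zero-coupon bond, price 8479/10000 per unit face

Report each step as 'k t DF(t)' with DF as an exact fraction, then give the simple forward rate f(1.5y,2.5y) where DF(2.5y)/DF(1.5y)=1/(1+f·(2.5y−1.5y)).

1 1/2 1989/2000
2 1 4937/5000
3 3/2 4901/5000
4 2 2409/2500
5 5/2 4599/5000
6 3 8837/10000
7 7/2 17/20
8 4 8479/10000
f(1.5y,2.5y) = ((4901/5000)/(4599/5000) − 1)/(1) = 302/4599 ≈ 6.5666%

step 1 [0.5y] zero: DF = P = 1989/2000 ≈ 0.994500
step 2 [1y] zero: DF = P = 4937/5000 ≈ 0.987400
step 3 [1.5y] swap r/2=198/29621: DF=(1 − 198/29621·(0.994500+0.987400))/(1+198/29621) = 4901/5000 ≈ 0.980200
step 4 [2y] swap r/2=364/39257: DF=(1 − 364/39257·(0.994500+0.987400+0.980200))/(1+364/39257) = 2409/2500 ≈ 0.963600
step 5 [2.5y] zero: DF = P = 4599/5000 ≈ 0.919800
step 6 [3y] swap r/2=1163/57292: DF=(1 − 1163/57292·(0.994500+0.987400+0.980200+0.963600+0.919800))/(1+1163/57292) = 8837/10000 ≈ 0.883700
step 7 [3.5y] zero: DF = P = 17/20 ≈ 0.850000
step 8 [4y] zero: DF = P = 8479/10000 ≈ 0.847900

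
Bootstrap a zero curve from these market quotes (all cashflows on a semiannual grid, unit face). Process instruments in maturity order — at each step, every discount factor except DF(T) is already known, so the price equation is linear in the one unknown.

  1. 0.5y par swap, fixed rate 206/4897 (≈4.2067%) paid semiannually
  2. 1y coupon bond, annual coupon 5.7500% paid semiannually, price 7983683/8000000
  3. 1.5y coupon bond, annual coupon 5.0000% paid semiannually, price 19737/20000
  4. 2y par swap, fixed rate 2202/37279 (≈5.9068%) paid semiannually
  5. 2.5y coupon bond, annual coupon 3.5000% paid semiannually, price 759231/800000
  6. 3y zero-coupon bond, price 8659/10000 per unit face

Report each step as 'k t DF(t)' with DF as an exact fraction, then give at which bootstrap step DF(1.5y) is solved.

step 1 [0.5y] swap r/2=103/4897: DF=(1 − 103/4897·(0))/(1+103/4897) = 4897/5000 ≈ 0.979400
step 2 [1y] bond c/2=23/800: DF=(7983683/8000000 − 23/800·(0.979400))/(1+23/800) = 9427/10000 ≈ 0.942700
step 3 [1.5y] bond c/2=1/40: DF=(19737/20000 − 1/40·(0.979400+0.942700))/(1+1/40) = 9159/10000 ≈ 0.915900
step 4 [2y] swap r/2=1101/37279: DF=(1 − 1101/37279·(0.979400+0.942700+0.915900))/(1+1101/37279) = 8899/10000 ≈ 0.889900
step 5 [2.5y] bond c/2=7/400: DF=(759231/800000 − 7/400·(0.979400+0.942700+0.915900+0.889900))/(1+7/400) = 4343/5000 ≈ 0.868600
step 6 [3y] zero: DF = P = 8659/10000 ≈ 0.865900

1 1/2 4897/5000
2 1 9427/10000
3 3/2 9159/10000
4 2 8899/10000
5 5/2 4343/5000
6 3 8659/10000
DF(1.5y) is solved at step 3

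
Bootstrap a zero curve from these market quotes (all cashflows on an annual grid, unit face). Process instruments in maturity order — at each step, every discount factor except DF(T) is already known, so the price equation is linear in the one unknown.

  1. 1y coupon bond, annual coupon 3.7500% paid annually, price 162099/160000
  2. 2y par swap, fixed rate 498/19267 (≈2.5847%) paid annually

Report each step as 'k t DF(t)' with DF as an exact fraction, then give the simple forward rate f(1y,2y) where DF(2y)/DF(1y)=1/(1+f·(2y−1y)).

1 1 1953/2000
2 2 4751/5000
f(1y,2y) = ((1953/2000)/(4751/5000) − 1)/(1) = 263/9502 ≈ 2.7678%

step 1 [1y] bond c/1=3/80: DF=(162099/160000 − 3/80·(0))/(1+3/80) = 1953/2000 ≈ 0.976500
step 2 [2y] swap r/1=498/19267: DF=(1 − 498/19267·(0.976500))/(1+498/19267) = 4751/5000 ≈ 0.950200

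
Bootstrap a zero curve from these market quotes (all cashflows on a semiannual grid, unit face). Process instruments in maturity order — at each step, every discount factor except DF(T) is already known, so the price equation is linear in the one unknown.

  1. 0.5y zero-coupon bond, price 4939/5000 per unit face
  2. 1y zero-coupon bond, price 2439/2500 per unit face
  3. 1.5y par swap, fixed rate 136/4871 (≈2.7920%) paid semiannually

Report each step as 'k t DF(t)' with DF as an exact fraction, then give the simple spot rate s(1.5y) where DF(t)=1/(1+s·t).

step 1 [0.5y] zero: DF = P = 4939/5000 ≈ 0.987800
step 2 [1y] zero: DF = P = 2439/2500 ≈ 0.975600
step 3 [1.5y] swap r/2=68/4871: DF=(1 − 68/4871·(0.987800+0.975600))/(1+68/4871) = 1199/1250 ≈ 0.959200

1 1/2 4939/5000
2 1 2439/2500
3 3/2 1199/1250
s(1.5y) = (1/(1199/1250) − 1)/(3/2) = 34/1199 ≈ 2.8357%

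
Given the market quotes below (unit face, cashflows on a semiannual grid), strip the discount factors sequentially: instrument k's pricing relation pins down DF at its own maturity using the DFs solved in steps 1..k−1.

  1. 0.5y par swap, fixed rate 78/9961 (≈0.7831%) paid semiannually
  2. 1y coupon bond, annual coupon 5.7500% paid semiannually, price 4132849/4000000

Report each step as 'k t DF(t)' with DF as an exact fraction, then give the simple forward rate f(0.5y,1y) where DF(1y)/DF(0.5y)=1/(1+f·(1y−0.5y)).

1 1/2 9961/10000
2 1 1953/2000
f(0.5y,1y) = ((9961/10000)/(1953/2000) − 1)/(1/2) = 56/1395 ≈ 4.0143%

step 1 [0.5y] swap r/2=39/9961: DF=(1 − 39/9961·(0))/(1+39/9961) = 9961/10000 ≈ 0.996100
step 2 [1y] bond c/2=23/800: DF=(4132849/4000000 − 23/800·(0.996100))/(1+23/800) = 1953/2000 ≈ 0.976500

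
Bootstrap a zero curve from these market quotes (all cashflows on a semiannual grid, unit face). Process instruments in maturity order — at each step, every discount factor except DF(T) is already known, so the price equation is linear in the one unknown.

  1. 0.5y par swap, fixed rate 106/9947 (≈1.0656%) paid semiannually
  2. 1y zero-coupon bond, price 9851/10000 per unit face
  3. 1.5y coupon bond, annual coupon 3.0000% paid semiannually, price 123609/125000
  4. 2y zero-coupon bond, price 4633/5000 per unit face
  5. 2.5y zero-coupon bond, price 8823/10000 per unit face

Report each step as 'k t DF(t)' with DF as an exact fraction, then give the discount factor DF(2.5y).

1 1/2 9947/10000
2 1 9851/10000
3 3/2 189/200
4 2 4633/5000
5 5/2 8823/10000
DF(2.5y) = 8823/10000 ≈ 0.882300

step 1 [0.5y] swap r/2=53/9947: DF=(1 − 53/9947·(0))/(1+53/9947) = 9947/10000 ≈ 0.994700
step 2 [1y] zero: DF = P = 9851/10000 ≈ 0.985100
step 3 [1.5y] bond c/2=3/200: DF=(123609/125000 − 3/200·(0.994700+0.985100))/(1+3/200) = 189/200 ≈ 0.945000
step 4 [2y] zero: DF = P = 4633/5000 ≈ 0.926600
step 5 [2.5y] zero: DF = P = 8823/10000 ≈ 0.882300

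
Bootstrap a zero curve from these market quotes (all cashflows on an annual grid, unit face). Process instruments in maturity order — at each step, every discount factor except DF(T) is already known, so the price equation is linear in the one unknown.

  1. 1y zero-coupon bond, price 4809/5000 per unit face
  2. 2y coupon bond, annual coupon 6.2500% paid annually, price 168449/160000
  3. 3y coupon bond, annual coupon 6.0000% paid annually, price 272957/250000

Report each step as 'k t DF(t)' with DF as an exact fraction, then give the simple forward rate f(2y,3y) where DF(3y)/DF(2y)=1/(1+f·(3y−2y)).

1 1 4809/5000
2 2 9343/10000
3 3 9227/10000
f(2y,3y) = ((9343/10000)/(9227/10000) − 1)/(1) = 116/9227 ≈ 1.2572%

step 1 [1y] zero: DF = P = 4809/5000 ≈ 0.961800
step 2 [2y] bond c/1=1/16: DF=(168449/160000 − 1/16·(0.961800))/(1+1/16) = 9343/10000 ≈ 0.934300
step 3 [3y] bond c/1=3/50: DF=(272957/250000 − 3/50·(0.961800+0.934300))/(1+3/50) = 9227/10000 ≈ 0.922700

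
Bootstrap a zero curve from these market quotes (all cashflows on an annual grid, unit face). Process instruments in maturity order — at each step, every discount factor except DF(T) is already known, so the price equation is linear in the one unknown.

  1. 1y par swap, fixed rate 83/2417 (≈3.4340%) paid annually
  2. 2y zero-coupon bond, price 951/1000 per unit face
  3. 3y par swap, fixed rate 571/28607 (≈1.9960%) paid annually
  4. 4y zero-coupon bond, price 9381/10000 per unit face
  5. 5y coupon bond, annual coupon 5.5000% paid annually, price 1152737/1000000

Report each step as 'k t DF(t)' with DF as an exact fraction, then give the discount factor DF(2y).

step 1 [1y] swap r/1=83/2417: DF=(1 − 83/2417·(0))/(1+83/2417) = 2417/2500 ≈ 0.966800
step 2 [2y] zero: DF = P = 951/1000 ≈ 0.951000
step 3 [3y] swap r/1=571/28607: DF=(1 − 571/28607·(0.966800+0.951000))/(1+571/28607) = 9429/10000 ≈ 0.942900
step 4 [4y] zero: DF = P = 9381/10000 ≈ 0.938100
step 5 [5y] bond c/1=11/200: DF=(1152737/1000000 − 11/200·(0.966800+0.951000+0.942900+0.938100))/(1+11/200) = 4473/5000 ≈ 0.894600

1 1 2417/2500
2 2 951/1000
3 3 9429/10000
4 4 9381/10000
5 5 4473/5000
DF(2y) = 951/1000 ≈ 0.951000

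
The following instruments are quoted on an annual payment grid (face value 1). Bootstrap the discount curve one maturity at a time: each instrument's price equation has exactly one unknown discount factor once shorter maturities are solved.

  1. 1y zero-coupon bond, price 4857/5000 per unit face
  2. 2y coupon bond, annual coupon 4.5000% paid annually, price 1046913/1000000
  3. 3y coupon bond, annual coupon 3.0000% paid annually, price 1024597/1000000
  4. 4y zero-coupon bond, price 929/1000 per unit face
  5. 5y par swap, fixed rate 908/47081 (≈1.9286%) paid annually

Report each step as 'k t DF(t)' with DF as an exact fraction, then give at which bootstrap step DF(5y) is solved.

1 1 4857/5000
2 2 24/25
3 3 1877/2000
4 4 929/1000
5 5 2273/2500
DF(5y) is solved at step 5

step 1 [1y] zero: DF = P = 4857/5000 ≈ 0.971400
step 2 [2y] bond c/1=9/200: DF=(1046913/1000000 − 9/200·(0.971400))/(1+9/200) = 24/25 ≈ 0.960000
step 3 [3y] bond c/1=3/100: DF=(1024597/1000000 − 3/100·(0.971400+0.960000))/(1+3/100) = 1877/2000 ≈ 0.938500
step 4 [4y] zero: DF = P = 929/1000 ≈ 0.929000
step 5 [5y] swap r/1=908/47081: DF=(1 − 908/47081·(0.971400+0.960000+0.938500+0.929000))/(1+908/47081) = 2273/2500 ≈ 0.909200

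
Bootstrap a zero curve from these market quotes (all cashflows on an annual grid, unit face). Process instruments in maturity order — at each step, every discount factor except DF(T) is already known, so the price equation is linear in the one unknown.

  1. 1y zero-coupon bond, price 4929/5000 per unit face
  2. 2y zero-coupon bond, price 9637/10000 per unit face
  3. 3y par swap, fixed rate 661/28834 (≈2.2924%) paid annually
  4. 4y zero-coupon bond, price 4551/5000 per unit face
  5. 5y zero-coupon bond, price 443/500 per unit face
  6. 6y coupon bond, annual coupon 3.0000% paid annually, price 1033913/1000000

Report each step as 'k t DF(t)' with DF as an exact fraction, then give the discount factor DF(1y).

1 1 4929/5000
2 2 9637/10000
3 3 9339/10000
4 4 4551/5000
5 5 443/500
6 6 347/400
DF(1y) = 4929/5000 ≈ 0.985800

step 1 [1y] zero: DF = P = 4929/5000 ≈ 0.985800
step 2 [2y] zero: DF = P = 9637/10000 ≈ 0.963700
step 3 [3y] swap r/1=661/28834: DF=(1 − 661/28834·(0.985800+0.963700))/(1+661/28834) = 9339/10000 ≈ 0.933900
step 4 [4y] zero: DF = P = 4551/5000 ≈ 0.910200
step 5 [5y] zero: DF = P = 443/500 ≈ 0.886000
step 6 [6y] bond c/1=3/100: DF=(1033913/1000000 − 3/100·(0.985800+0.963700+0.933900+0.910200+0.886000))/(1+3/100) = 347/400 ≈ 0.867500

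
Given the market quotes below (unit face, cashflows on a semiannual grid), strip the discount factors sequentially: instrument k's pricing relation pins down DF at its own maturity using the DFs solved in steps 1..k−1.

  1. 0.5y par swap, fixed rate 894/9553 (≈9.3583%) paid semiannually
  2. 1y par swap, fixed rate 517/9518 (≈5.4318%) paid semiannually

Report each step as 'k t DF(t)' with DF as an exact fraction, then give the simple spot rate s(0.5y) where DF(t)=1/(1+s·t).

1 1/2 9553/10000
2 1 9483/10000
s(0.5y) = (1/(9553/10000) − 1)/(1/2) = 894/9553 ≈ 9.3583%

step 1 [0.5y] swap r/2=447/9553: DF=(1 − 447/9553·(0))/(1+447/9553) = 9553/10000 ≈ 0.955300
step 2 [1y] swap r/2=517/19036: DF=(1 − 517/19036·(0.955300))/(1+517/19036) = 9483/10000 ≈ 0.948300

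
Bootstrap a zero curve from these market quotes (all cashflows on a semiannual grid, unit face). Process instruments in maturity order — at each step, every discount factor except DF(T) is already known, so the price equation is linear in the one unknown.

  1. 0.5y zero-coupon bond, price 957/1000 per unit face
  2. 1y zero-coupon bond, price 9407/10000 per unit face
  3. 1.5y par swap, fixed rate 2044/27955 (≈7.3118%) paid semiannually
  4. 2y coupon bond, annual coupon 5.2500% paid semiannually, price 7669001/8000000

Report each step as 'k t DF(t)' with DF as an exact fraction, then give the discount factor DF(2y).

1 1/2 957/1000
2 1 9407/10000
3 3/2 4489/5000
4 2 4313/5000
DF(2y) = 4313/5000 ≈ 0.862600

step 1 [0.5y] zero: DF = P = 957/1000 ≈ 0.957000
step 2 [1y] zero: DF = P = 9407/10000 ≈ 0.940700
step 3 [1.5y] swap r/2=1022/27955: DF=(1 − 1022/27955·(0.957000+0.940700))/(1+1022/27955) = 4489/5000 ≈ 0.897800
step 4 [2y] bond c/2=21/800: DF=(7669001/8000000 − 21/800·(0.957000+0.940700+0.897800))/(1+21/800) = 4313/5000 ≈ 0.862600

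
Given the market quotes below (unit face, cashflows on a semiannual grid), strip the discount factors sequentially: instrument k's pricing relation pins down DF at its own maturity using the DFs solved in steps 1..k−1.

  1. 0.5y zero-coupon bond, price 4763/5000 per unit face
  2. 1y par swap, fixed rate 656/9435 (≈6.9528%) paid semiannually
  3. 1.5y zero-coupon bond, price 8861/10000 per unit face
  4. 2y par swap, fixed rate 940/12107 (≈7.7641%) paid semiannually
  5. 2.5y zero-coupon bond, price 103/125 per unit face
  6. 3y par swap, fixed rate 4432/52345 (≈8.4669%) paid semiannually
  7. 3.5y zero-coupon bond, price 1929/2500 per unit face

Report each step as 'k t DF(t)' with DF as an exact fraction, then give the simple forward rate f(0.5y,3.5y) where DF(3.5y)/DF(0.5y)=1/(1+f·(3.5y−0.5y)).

step 1 [0.5y] zero: DF = P = 4763/5000 ≈ 0.952600
step 2 [1y] swap r/2=328/9435: DF=(1 − 328/9435·(0.952600))/(1+328/9435) = 584/625 ≈ 0.934400
step 3 [1.5y] zero: DF = P = 8861/10000 ≈ 0.886100
step 4 [2y] swap r/2=470/12107: DF=(1 − 470/12107·(0.952600+0.934400+0.886100))/(1+470/12107) = 859/1000 ≈ 0.859000
step 5 [2.5y] zero: DF = P = 103/125 ≈ 0.824000
step 6 [3y] swap r/2=2216/52345: DF=(1 − 2216/52345·(0.952600+0.934400+0.886100+0.859000+0.824000))/(1+2216/52345) = 973/1250 ≈ 0.778400
step 7 [3.5y] zero: DF = P = 1929/2500 ≈ 0.771600

1 1/2 4763/5000
2 1 584/625
3 3/2 8861/10000
4 2 859/1000
5 5/2 103/125
6 3 973/1250
7 7/2 1929/2500
f(0.5y,3.5y) = ((4763/5000)/(1929/2500) − 1)/(3) = 905/11574 ≈ 7.8193%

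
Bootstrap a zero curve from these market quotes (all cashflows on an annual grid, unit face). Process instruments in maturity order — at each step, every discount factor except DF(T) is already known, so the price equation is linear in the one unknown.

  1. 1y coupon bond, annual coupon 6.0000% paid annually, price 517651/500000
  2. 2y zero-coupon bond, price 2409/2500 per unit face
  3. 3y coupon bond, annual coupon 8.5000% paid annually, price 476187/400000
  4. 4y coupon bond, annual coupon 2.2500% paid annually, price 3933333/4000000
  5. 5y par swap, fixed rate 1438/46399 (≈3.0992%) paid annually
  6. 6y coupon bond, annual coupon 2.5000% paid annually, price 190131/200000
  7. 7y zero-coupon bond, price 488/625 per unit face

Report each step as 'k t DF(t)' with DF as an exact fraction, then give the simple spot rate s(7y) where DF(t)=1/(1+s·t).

step 1 [1y] bond c/1=3/50: DF=(517651/500000 − 3/50·(0))/(1+3/50) = 9767/10000 ≈ 0.976700
step 2 [2y] zero: DF = P = 2409/2500 ≈ 0.963600
step 3 [3y] bond c/1=17/200: DF=(476187/400000 − 17/200·(0.976700+0.963600))/(1+17/200) = 2363/2500 ≈ 0.945200
step 4 [4y] bond c/1=9/400: DF=(3933333/4000000 − 9/400·(0.976700+0.963600+0.945200))/(1+9/400) = 4491/5000 ≈ 0.898200
step 5 [5y] swap r/1=1438/46399: DF=(1 − 1438/46399·(0.976700+0.963600+0.945200+0.898200))/(1+1438/46399) = 4281/5000 ≈ 0.856200
step 6 [6y] bond c/1=1/40: DF=(190131/200000 − 1/40·(0.976700+0.963600+0.945200+0.898200+0.856200))/(1+1/40) = 8143/10000 ≈ 0.814300
step 7 [7y] zero: DF = P = 488/625 ≈ 0.780800

1 1 9767/10000
2 2 2409/2500
3 3 2363/2500
4 4 4491/5000
5 5 4281/5000
6 6 8143/10000
7 7 488/625
s(7y) = (1/(488/625) − 1)/(7) = 137/3416 ≈ 4.0105%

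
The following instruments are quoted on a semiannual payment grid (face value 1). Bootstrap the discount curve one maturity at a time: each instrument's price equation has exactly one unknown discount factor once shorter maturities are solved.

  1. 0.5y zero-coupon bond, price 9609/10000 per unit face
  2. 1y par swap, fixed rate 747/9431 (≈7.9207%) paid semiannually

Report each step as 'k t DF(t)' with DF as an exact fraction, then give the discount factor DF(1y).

step 1 [0.5y] zero: DF = P = 9609/10000 ≈ 0.960900
step 2 [1y] swap r/2=747/18862: DF=(1 − 747/18862·(0.960900))/(1+747/18862) = 9253/10000 ≈ 0.925300

1 1/2 9609/10000
2 1 9253/10000
DF(1y) = 9253/10000 ≈ 0.925300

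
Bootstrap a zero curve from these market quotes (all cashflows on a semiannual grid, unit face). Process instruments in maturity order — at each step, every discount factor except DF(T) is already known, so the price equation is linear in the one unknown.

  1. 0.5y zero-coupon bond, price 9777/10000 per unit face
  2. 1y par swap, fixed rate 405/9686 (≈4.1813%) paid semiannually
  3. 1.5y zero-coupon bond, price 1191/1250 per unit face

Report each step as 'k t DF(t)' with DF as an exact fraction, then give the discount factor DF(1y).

step 1 [0.5y] zero: DF = P = 9777/10000 ≈ 0.977700
step 2 [1y] swap r/2=405/19372: DF=(1 − 405/19372·(0.977700))/(1+405/19372) = 1919/2000 ≈ 0.959500
step 3 [1.5y] zero: DF = P = 1191/1250 ≈ 0.952800

1 1/2 9777/10000
2 1 1919/2000
3 3/2 1191/1250
DF(1y) = 1919/2000 ≈ 0.959500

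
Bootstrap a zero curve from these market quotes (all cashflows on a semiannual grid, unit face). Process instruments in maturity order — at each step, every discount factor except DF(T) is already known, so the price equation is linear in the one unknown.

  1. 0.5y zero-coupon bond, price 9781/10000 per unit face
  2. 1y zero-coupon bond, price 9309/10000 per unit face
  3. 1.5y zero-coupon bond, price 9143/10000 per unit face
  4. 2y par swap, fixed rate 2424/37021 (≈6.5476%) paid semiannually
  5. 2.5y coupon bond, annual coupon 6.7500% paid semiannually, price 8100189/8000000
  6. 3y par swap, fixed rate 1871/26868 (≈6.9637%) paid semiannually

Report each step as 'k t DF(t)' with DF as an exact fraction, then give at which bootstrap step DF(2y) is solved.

step 1 [0.5y] zero: DF = P = 9781/10000 ≈ 0.978100
step 2 [1y] zero: DF = P = 9309/10000 ≈ 0.930900
step 3 [1.5y] zero: DF = P = 9143/10000 ≈ 0.914300
step 4 [2y] swap r/2=1212/37021: DF=(1 − 1212/37021·(0.978100+0.930900+0.914300))/(1+1212/37021) = 2197/2500 ≈ 0.878800
step 5 [2.5y] bond c/2=27/800: DF=(8100189/8000000 − 27/800·(0.978100+0.930900+0.914300+0.878800))/(1+27/800) = 4293/5000 ≈ 0.858600
step 6 [3y] swap r/2=1871/53736: DF=(1 − 1871/53736·(0.978100+0.930900+0.914300+0.878800+0.858600))/(1+1871/53736) = 8129/10000 ≈ 0.812900

1 1/2 9781/10000
2 1 9309/10000
3 3/2 9143/10000
4 2 2197/2500
5 5/2 4293/5000
6 3 8129/10000
DF(2y) is solved at step 4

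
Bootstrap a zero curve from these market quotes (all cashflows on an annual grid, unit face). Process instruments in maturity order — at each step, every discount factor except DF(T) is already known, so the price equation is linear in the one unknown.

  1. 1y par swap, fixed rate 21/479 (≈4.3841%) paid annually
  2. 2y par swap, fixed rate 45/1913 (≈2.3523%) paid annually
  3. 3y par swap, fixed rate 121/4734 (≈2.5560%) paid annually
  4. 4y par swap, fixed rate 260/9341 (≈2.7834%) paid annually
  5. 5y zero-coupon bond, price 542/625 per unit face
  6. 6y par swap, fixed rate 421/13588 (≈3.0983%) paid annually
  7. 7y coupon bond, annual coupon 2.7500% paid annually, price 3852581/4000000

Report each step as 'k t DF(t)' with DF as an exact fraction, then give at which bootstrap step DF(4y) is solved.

step 1 [1y] swap r/1=21/479: DF=(1 − 21/479·(0))/(1+21/479) = 479/500 ≈ 0.958000
step 2 [2y] swap r/1=45/1913: DF=(1 − 45/1913·(0.958000))/(1+45/1913) = 191/200 ≈ 0.955000
step 3 [3y] swap r/1=121/4734: DF=(1 − 121/4734·(0.958000+0.955000))/(1+121/4734) = 4637/5000 ≈ 0.927400
step 4 [4y] swap r/1=260/9341: DF=(1 − 260/9341·(0.958000+0.955000+0.927400))/(1+260/9341) = 112/125 ≈ 0.896000
step 5 [5y] zero: DF = P = 542/625 ≈ 0.867200
step 6 [6y] swap r/1=421/13588: DF=(1 − 421/13588·(0.958000+0.955000+0.927400+0.896000+0.867200))/(1+421/13588) = 2079/2500 ≈ 0.831600
step 7 [7y] bond c/1=11/400: DF=(3852581/4000000 − 11/400·(0.958000+0.955000+0.927400+0.896000+0.867200+0.831600))/(1+11/400) = 7919/10000 ≈ 0.791900

1 1 479/500
2 2 191/200
3 3 4637/5000
4 4 112/125
5 5 542/625
6 6 2079/2500
7 7 7919/10000
DF(4y) is solved at step 4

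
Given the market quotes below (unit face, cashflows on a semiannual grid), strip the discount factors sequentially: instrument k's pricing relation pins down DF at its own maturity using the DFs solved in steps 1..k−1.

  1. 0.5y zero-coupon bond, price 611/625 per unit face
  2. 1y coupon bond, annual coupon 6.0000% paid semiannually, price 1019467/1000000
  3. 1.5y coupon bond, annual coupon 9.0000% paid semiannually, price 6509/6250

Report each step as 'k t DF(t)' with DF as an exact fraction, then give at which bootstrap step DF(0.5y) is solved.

1 1/2 611/625
2 1 9613/10000
3 3/2 9131/10000
DF(0.5y) is solved at step 1

step 1 [0.5y] zero: DF = P = 611/625 ≈ 0.977600
step 2 [1y] bond c/2=3/100: DF=(1019467/1000000 − 3/100·(0.977600))/(1+3/100) = 9613/10000 ≈ 0.961300
step 3 [1.5y] bond c/2=9/200: DF=(6509/6250 − 9/200·(0.977600+0.961300))/(1+9/200) = 9131/10000 ≈ 0.913100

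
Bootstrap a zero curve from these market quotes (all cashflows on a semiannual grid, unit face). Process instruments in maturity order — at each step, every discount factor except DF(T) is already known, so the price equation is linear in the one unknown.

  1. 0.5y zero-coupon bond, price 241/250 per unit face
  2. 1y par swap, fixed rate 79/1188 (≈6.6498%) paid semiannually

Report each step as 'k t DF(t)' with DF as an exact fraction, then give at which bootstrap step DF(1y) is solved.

step 1 [0.5y] zero: DF = P = 241/250 ≈ 0.964000
step 2 [1y] swap r/2=79/2376: DF=(1 − 79/2376·(0.964000))/(1+79/2376) = 1171/1250 ≈ 0.936800

1 1/2 241/250
2 1 1171/1250
DF(1y) is solved at step 2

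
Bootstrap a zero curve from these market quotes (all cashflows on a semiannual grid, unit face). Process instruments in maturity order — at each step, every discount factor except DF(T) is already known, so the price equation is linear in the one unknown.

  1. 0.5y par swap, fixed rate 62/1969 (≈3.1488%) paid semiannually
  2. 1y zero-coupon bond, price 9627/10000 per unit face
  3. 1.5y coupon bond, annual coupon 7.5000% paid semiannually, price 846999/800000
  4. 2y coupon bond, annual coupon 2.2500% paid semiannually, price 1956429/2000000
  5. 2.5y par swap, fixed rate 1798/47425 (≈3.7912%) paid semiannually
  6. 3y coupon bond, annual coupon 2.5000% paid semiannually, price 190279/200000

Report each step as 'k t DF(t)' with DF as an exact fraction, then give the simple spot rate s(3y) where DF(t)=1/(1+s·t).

step 1 [0.5y] swap r/2=31/1969: DF=(1 − 31/1969·(0))/(1+31/1969) = 1969/2000 ≈ 0.984500
step 2 [1y] zero: DF = P = 9627/10000 ≈ 0.962700
step 3 [1.5y] bond c/2=3/80: DF=(846999/800000 − 3/80·(0.984500+0.962700))/(1+3/80) = 9501/10000 ≈ 0.950100
step 4 [2y] bond c/2=9/800: DF=(1956429/2000000 − 9/800·(0.984500+0.962700+0.950100))/(1+9/800) = 9351/10000 ≈ 0.935100
step 5 [2.5y] swap r/2=899/47425: DF=(1 − 899/47425·(0.984500+0.962700+0.950100+0.935100))/(1+899/47425) = 9101/10000 ≈ 0.910100
step 6 [3y] bond c/2=1/80: DF=(190279/200000 − 1/80·(0.984500+0.962700+0.950100+0.935100+0.910100))/(1+1/80) = 8811/10000 ≈ 0.881100

1 1/2 1969/2000
2 1 9627/10000
3 3/2 9501/10000
4 2 9351/10000
5 5/2 9101/10000
6 3 8811/10000
s(3y) = (1/(8811/10000) − 1)/(3) = 1189/26433 ≈ 4.4982%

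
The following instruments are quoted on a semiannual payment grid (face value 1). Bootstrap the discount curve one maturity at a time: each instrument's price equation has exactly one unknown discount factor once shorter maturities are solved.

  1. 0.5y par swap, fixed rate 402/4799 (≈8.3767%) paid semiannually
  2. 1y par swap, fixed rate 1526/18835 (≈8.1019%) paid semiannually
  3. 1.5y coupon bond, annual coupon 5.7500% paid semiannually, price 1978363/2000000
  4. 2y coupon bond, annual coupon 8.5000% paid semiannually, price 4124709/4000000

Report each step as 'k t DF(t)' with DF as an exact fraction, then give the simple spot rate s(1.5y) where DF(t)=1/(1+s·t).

step 1 [0.5y] swap r/2=201/4799: DF=(1 − 201/4799·(0))/(1+201/4799) = 4799/5000 ≈ 0.959800
step 2 [1y] swap r/2=763/18835: DF=(1 − 763/18835·(0.959800))/(1+763/18835) = 9237/10000 ≈ 0.923700
step 3 [1.5y] bond c/2=23/800: DF=(1978363/2000000 − 23/800·(0.959800+0.923700))/(1+23/800) = 9089/10000 ≈ 0.908900
step 4 [2y] bond c/2=17/400: DF=(4124709/4000000 − 17/400·(0.959800+0.923700+0.908900))/(1+17/400) = 8753/10000 ≈ 0.875300

1 1/2 4799/5000
2 1 9237/10000
3 3/2 9089/10000
4 2 8753/10000
s(1.5y) = (1/(9089/10000) − 1)/(3/2) = 1822/27267 ≈ 6.6821%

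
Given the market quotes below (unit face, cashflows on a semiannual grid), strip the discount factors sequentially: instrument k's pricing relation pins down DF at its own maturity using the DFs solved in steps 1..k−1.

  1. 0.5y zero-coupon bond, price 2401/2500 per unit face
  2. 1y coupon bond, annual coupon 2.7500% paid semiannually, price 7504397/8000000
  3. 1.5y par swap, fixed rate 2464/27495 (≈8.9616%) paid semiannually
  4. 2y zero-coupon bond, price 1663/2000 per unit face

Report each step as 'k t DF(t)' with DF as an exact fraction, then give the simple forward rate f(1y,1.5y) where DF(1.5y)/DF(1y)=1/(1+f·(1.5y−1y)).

step 1 [0.5y] zero: DF = P = 2401/2500 ≈ 0.960400
step 2 [1y] bond c/2=11/800: DF=(7504397/8000000 − 11/800·(0.960400))/(1+11/800) = 9123/10000 ≈ 0.912300
step 3 [1.5y] swap r/2=1232/27495: DF=(1 − 1232/27495·(0.960400+0.912300))/(1+1232/27495) = 548/625 ≈ 0.876800
step 4 [2y] zero: DF = P = 1663/2000 ≈ 0.831500

1 1/2 2401/2500
2 1 9123/10000
3 3/2 548/625
4 2 1663/2000
f(1y,1.5y) = ((9123/10000)/(548/625) − 1)/(1/2) = 355/4384 ≈ 8.0976%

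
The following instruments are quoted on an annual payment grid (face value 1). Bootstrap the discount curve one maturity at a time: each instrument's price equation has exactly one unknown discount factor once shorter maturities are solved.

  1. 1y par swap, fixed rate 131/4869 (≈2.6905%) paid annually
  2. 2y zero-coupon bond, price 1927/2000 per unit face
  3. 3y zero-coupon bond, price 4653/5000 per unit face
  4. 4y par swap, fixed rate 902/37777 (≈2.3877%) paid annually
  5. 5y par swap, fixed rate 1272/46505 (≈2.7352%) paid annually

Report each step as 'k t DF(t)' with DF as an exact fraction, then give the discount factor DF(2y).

step 1 [1y] swap r/1=131/4869: DF=(1 − 131/4869·(0))/(1+131/4869) = 4869/5000 ≈ 0.973800
step 2 [2y] zero: DF = P = 1927/2000 ≈ 0.963500
step 3 [3y] zero: DF = P = 4653/5000 ≈ 0.930600
step 4 [4y] swap r/1=902/37777: DF=(1 − 902/37777·(0.973800+0.963500+0.930600))/(1+902/37777) = 4549/5000 ≈ 0.909800
step 5 [5y] swap r/1=1272/46505: DF=(1 − 1272/46505·(0.973800+0.963500+0.930600+0.909800))/(1+1272/46505) = 1091/1250 ≈ 0.872800

1 1 4869/5000
2 2 1927/2000
3 3 4653/5000
4 4 4549/5000
5 5 1091/1250
DF(2y) = 1927/2000 ≈ 0.963500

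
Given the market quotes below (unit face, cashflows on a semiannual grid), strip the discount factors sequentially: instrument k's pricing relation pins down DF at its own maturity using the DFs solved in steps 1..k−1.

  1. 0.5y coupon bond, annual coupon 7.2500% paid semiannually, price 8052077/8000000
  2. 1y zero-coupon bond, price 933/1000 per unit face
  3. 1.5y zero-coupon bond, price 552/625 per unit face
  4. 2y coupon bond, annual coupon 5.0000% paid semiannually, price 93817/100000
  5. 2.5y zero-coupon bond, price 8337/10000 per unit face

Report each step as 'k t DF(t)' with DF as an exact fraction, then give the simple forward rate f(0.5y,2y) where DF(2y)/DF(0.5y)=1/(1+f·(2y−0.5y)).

step 1 [0.5y] bond c/2=29/800: DF=(8052077/8000000 − 29/800·(0))/(1+29/800) = 9713/10000 ≈ 0.971300
step 2 [1y] zero: DF = P = 933/1000 ≈ 0.933000
step 3 [1.5y] zero: DF = P = 552/625 ≈ 0.883200
step 4 [2y] bond c/2=1/40: DF=(93817/100000 − 1/40·(0.971300+0.933000+0.883200))/(1+1/40) = 8473/10000 ≈ 0.847300
step 5 [2.5y] zero: DF = P = 8337/10000 ≈ 0.833700

1 1/2 9713/10000
2 1 933/1000
3 3/2 552/625
4 2 8473/10000
5 5/2 8337/10000
f(0.5y,2y) = ((9713/10000)/(8473/10000) − 1)/(3/2) = 2480/25419 ≈ 9.7565%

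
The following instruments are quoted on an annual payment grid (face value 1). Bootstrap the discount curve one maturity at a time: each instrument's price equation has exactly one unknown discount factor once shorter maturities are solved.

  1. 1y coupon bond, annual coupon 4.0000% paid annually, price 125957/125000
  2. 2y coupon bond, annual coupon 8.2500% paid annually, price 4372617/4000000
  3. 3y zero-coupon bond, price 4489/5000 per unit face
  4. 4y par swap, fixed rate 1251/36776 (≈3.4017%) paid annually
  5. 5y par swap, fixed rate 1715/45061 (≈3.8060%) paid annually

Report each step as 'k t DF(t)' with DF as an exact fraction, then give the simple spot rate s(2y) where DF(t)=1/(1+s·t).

step 1 [1y] bond c/1=1/25: DF=(125957/125000 − 1/25·(0))/(1+1/25) = 9689/10000 ≈ 0.968900
step 2 [2y] bond c/1=33/400: DF=(4372617/4000000 − 33/400·(0.968900))/(1+33/400) = 117/125 ≈ 0.936000
step 3 [3y] zero: DF = P = 4489/5000 ≈ 0.897800
step 4 [4y] swap r/1=1251/36776: DF=(1 − 1251/36776·(0.968900+0.936000+0.897800))/(1+1251/36776) = 8749/10000 ≈ 0.874900
step 5 [5y] swap r/1=1715/45061: DF=(1 − 1715/45061·(0.968900+0.936000+0.897800+0.874900))/(1+1715/45061) = 1657/2000 ≈ 0.828500

1 1 9689/10000
2 2 117/125
3 3 4489/5000
4 4 8749/10000
5 5 1657/2000
s(2y) = (1/(117/125) − 1)/(2) = 4/117 ≈ 3.4188%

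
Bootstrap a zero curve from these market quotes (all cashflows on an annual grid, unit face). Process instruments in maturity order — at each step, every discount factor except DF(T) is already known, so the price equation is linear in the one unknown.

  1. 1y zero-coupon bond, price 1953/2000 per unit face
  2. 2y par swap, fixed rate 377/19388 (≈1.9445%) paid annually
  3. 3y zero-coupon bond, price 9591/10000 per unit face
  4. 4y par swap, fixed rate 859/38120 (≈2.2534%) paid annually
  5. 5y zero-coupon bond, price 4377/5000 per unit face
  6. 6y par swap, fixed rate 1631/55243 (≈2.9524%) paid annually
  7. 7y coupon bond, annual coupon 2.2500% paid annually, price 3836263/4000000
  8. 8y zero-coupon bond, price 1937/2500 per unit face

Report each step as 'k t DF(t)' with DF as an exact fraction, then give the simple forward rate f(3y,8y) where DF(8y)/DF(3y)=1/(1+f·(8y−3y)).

1 1 1953/2000
2 2 9623/10000
3 3 9591/10000
4 4 9141/10000
5 5 4377/5000
6 6 8369/10000
7 7 2041/2500
8 8 1937/2500
f(3y,8y) = ((9591/10000)/(1937/2500) − 1)/(5) = 1843/38740 ≈ 4.7574%

step 1 [1y] zero: DF = P = 1953/2000 ≈ 0.976500
step 2 [2y] swap r/1=377/19388: DF=(1 − 377/19388·(0.976500))/(1+377/19388) = 9623/10000 ≈ 0.962300
step 3 [3y] zero: DF = P = 9591/10000 ≈ 0.959100
step 4 [4y] swap r/1=859/38120: DF=(1 − 859/38120·(0.976500+0.962300+0.959100))/(1+859/38120) = 9141/10000 ≈ 0.914100
step 5 [5y] zero: DF = P = 4377/5000 ≈ 0.875400
step 6 [6y] swap r/1=1631/55243: DF=(1 − 1631/55243·(0.976500+0.962300+0.959100+0.914100+0.875400))/(1+1631/55243) = 8369/10000 ≈ 0.836900
step 7 [7y] bond c/1=9/400: DF=(3836263/4000000 − 9/400·(0.976500+0.962300+0.959100+0.914100+0.875400+0.836900))/(1+9/400) = 2041/2500 ≈ 0.816400
step 8 [8y] zero: DF = P = 1937/2500 ≈ 0.774800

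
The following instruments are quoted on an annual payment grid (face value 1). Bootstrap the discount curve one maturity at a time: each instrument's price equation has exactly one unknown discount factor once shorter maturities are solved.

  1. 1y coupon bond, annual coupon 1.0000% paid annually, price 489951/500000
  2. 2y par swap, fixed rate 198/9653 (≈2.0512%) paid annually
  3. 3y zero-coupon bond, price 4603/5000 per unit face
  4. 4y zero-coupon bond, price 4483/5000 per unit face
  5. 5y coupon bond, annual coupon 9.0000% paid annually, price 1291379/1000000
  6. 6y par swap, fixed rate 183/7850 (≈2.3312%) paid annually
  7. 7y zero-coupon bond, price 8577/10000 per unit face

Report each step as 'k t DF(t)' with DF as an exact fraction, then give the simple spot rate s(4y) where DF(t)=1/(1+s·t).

step 1 [1y] bond c/1=1/100: DF=(489951/500000 − 1/100·(0))/(1+1/100) = 4851/5000 ≈ 0.970200
step 2 [2y] swap r/1=198/9653: DF=(1 − 198/9653·(0.970200))/(1+198/9653) = 2401/2500 ≈ 0.960400
step 3 [3y] zero: DF = P = 4603/5000 ≈ 0.920600
step 4 [4y] zero: DF = P = 4483/5000 ≈ 0.896600
step 5 [5y] bond c/1=9/100: DF=(1291379/1000000 − 9/100·(0.970200+0.960400+0.920600+0.896600))/(1+9/100) = 8753/10000 ≈ 0.875300
step 6 [6y] swap r/1=183/7850: DF=(1 − 183/7850·(0.970200+0.960400+0.920600+0.896600+0.875300))/(1+183/7850) = 8719/10000 ≈ 0.871900
step 7 [7y] zero: DF = P = 8577/10000 ≈ 0.857700

1 1 4851/5000
2 2 2401/2500
3 3 4603/5000
4 4 4483/5000
5 5 8753/10000
6 6 8719/10000
7 7 8577/10000
s(4y) = (1/(4483/5000) − 1)/(4) = 517/17932 ≈ 2.8831%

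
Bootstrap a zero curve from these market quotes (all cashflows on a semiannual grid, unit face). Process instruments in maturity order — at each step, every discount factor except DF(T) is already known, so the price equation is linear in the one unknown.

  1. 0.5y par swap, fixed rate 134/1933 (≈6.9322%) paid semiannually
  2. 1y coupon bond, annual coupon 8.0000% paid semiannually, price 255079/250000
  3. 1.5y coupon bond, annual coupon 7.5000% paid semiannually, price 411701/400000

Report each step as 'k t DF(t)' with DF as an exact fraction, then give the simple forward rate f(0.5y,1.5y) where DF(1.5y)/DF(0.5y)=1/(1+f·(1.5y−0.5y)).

step 1 [0.5y] swap r/2=67/1933: DF=(1 − 67/1933·(0))/(1+67/1933) = 1933/2000 ≈ 0.966500
step 2 [1y] bond c/2=1/25: DF=(255079/250000 − 1/25·(0.966500))/(1+1/25) = 9439/10000 ≈ 0.943900
step 3 [1.5y] bond c/2=3/80: DF=(411701/400000 − 3/80·(0.966500+0.943900))/(1+3/80) = 923/1000 ≈ 0.923000

1 1/2 1933/2000
2 1 9439/10000
3 3/2 923/1000
f(0.5y,1.5y) = ((1933/2000)/(923/1000) − 1)/(1) = 87/1846 ≈ 4.7129%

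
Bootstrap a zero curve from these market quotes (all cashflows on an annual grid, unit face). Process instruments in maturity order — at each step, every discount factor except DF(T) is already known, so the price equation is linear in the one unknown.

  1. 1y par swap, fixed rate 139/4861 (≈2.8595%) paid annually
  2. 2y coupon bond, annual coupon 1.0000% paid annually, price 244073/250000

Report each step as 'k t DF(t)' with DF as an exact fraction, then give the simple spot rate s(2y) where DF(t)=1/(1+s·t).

step 1 [1y] swap r/1=139/4861: DF=(1 − 139/4861·(0))/(1+139/4861) = 4861/5000 ≈ 0.972200
step 2 [2y] bond c/1=1/100: DF=(244073/250000 − 1/100·(0.972200))/(1+1/100) = 957/1000 ≈ 0.957000

1 1 4861/5000
2 2 957/1000
s(2y) = (1/(957/1000) − 1)/(2) = 43/1914 ≈ 2.2466%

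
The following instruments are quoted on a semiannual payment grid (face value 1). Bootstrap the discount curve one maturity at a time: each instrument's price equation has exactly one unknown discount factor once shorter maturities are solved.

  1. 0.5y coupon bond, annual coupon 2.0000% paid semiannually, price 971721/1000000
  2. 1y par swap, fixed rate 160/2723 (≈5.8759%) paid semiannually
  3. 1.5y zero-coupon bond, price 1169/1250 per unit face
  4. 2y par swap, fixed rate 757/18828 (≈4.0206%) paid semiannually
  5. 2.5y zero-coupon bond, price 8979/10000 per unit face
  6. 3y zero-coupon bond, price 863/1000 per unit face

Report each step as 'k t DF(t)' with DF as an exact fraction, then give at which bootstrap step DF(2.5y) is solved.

step 1 [0.5y] bond c/2=1/100: DF=(971721/1000000 − 1/100·(0))/(1+1/100) = 9621/10000 ≈ 0.962100
step 2 [1y] swap r/2=80/2723: DF=(1 − 80/2723·(0.962100))/(1+80/2723) = 118/125 ≈ 0.944000
step 3 [1.5y] zero: DF = P = 1169/1250 ≈ 0.935200
step 4 [2y] swap r/2=757/37656: DF=(1 − 757/37656·(0.962100+0.944000+0.935200))/(1+757/37656) = 9243/10000 ≈ 0.924300
step 5 [2.5y] zero: DF = P = 8979/10000 ≈ 0.897900
step 6 [3y] zero: DF = P = 863/1000 ≈ 0.863000

1 1/2 9621/10000
2 1 118/125
3 3/2 1169/1250
4 2 9243/10000
5 5/2 8979/10000
6 3 863/1000
DF(2.5y) is solved at step 5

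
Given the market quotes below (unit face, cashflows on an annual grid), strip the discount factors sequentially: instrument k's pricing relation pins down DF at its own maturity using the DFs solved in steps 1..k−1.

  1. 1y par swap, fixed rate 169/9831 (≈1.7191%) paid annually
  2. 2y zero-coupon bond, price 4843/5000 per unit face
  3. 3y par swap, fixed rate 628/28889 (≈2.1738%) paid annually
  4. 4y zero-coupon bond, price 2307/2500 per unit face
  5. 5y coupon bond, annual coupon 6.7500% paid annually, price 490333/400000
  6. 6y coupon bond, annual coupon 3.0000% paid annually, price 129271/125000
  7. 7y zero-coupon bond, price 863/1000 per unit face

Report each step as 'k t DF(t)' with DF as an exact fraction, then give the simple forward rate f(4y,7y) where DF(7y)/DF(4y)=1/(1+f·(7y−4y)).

1 1 9831/10000
2 2 4843/5000
3 3 2343/2500
4 4 2307/2500
5 5 9073/10000
6 6 4333/5000
7 7 863/1000
f(4y,7y) = ((2307/2500)/(863/1000) − 1)/(3) = 299/12945 ≈ 2.3098%

step 1 [1y] swap r/1=169/9831: DF=(1 − 169/9831·(0))/(1+169/9831) = 9831/10000 ≈ 0.983100
step 2 [2y] zero: DF = P = 4843/5000 ≈ 0.968600
step 3 [3y] swap r/1=628/28889: DF=(1 − 628/28889·(0.983100+0.968600))/(1+628/28889) = 2343/2500 ≈ 0.937200
step 4 [4y] zero: DF = P = 2307/2500 ≈ 0.922800
step 5 [5y] bond c/1=27/400: DF=(490333/400000 − 27/400·(0.983100+0.968600+0.937200+0.922800))/(1+27/400) = 9073/10000 ≈ 0.907300
step 6 [6y] bond c/1=3/100: DF=(129271/125000 − 3/100·(0.983100+0.968600+0.937200+0.922800+0.907300))/(1+3/100) = 4333/5000 ≈ 0.866600
step 7 [7y] zero: DF = P = 863/1000 ≈ 0.863000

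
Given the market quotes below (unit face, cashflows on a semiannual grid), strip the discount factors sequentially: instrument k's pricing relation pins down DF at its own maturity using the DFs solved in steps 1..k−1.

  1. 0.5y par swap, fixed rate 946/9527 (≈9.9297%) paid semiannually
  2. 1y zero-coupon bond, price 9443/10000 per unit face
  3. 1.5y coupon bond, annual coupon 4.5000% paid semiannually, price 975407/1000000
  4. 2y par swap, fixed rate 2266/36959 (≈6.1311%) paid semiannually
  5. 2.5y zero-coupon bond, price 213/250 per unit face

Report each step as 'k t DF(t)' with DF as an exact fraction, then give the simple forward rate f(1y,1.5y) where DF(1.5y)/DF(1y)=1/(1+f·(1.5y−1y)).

1 1/2 9527/10000
2 1 9443/10000
3 3/2 4561/5000
4 2 8867/10000
5 5/2 213/250
f(1y,1.5y) = ((9443/10000)/(4561/5000) − 1)/(1/2) = 321/4561 ≈ 7.0379%

step 1 [0.5y] swap r/2=473/9527: DF=(1 − 473/9527·(0))/(1+473/9527) = 9527/10000 ≈ 0.952700
step 2 [1y] zero: DF = P = 9443/10000 ≈ 0.944300
step 3 [1.5y] bond c/2=9/400: DF=(975407/1000000 − 9/400·(0.952700+0.944300))/(1+9/400) = 4561/5000 ≈ 0.912200
step 4 [2y] swap r/2=1133/36959: DF=(1 − 1133/36959·(0.952700+0.944300+0.912200))/(1+1133/36959) = 8867/10000 ≈ 0.886700
step 5 [2.5y] zero: DF = P = 213/250 ≈ 0.852000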